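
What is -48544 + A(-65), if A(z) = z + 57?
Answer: -48552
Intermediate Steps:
A(z) = 57 + z
-48544 + A(-65) = -48544 + (57 - 65) = -48544 - 8 = -48552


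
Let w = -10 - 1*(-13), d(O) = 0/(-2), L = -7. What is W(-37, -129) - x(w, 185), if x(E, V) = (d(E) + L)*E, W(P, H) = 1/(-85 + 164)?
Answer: 1660/79 ≈ 21.013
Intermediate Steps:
d(O) = 0 (d(O) = 0*(-½) = 0)
W(P, H) = 1/79
w = 3 (w = -10 + 13 = 3)
x(E, V) = -7*E (x(E, V) = (0 - 7)*E = -7*E)
W(-37, -129) - x(w, 185) = 1/79 - (-7)*3 = 1/79 - 1*(-21) = 1/79 + 21 = 1660/79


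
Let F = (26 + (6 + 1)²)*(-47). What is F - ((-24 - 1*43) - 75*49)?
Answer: 217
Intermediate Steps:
F = -3525 (F = (26 + 7²)*(-47) = (26 + 49)*(-47) = 75*(-47) = -3525)
F - ((-24 - 1*43) - 75*49) = -3525 - ((-24 - 1*43) - 75*49) = -3525 - ((-24 - 43) - 3675) = -3525 - (-67 - 3675) = -3525 - 1*(-3742) = -3525 + 3742 = 217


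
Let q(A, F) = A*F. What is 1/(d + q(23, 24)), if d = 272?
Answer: 1/824 ≈ 0.0012136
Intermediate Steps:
1/(d + q(23, 24)) = 1/(272 + 23*24) = 1/(272 + 552) = 1/824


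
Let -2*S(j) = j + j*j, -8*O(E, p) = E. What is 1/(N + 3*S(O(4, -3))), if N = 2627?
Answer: 8/21019 ≈ 0.00038061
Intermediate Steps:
O(E, p) = -E/8
S(j) = -j/2 - j²/2 (S(j) = -(j + j*j)/2 = -(j + j²)/2 = -j/2 - j²/2)
1/(N + 3*S(O(4, -3))) = 1/(2627 + 3*(-(-⅛*4)*(1 - ⅛*4)/2)) = 1/(2627 + 3*(-½*(-½)*(1 - ½))) = 1/(2627 + 3*(-½*(-½)*½)) = 1/(2627 + 3*(⅛)) = 1/(2627 + 3/8) = 1/(21019/8) = 8/21019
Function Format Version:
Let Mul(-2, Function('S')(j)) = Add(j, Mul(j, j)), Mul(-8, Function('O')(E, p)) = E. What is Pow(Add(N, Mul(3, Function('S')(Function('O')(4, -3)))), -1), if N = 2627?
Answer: Rational(8, 21019) ≈ 0.00038061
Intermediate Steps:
Function('O')(E, p) = Mul(Rational(-1, 8), E)
Function('S')(j) = Add(Mul(Rational(-1, 2), j), Mul(Rational(-1, 2), Pow(j, 2))) (Function('S')(j) = Mul(Rational(-1, 2), Add(j, Mul(j, j))) = Mul(Rational(-1, 2), Add(j, Pow(j, 2))) = Add(Mul(Rational(-1, 2), j), Mul(Rational(-1, 2), Pow(j, 2))))
Pow(Add(N, Mul(3, Function('S')(Function('O')(4, -3)))), -1) = Pow(Add(2627, Mul(3, Mul(Rational(-1, 2), Mul(Rational(-1, 8), 4), Add(1, Mul(Rational(-1, 8), 4))))), -1) = Pow(Add(2627, Mul(3, Mul(Rational(-1, 2), Rational(-1, 2), Add(1, Rational(-1, 2))))), -1) = Pow(Add(2627, Mul(3, Mul(Rational(-1, 2), Rational(-1, 2), Rational(1, 2)))), -1) = Pow(Add(2627, Mul(3, Rational(1, 8))), -1) = Pow(Add(2627, Rational(3, 8)), -1) = Pow(Rational(21019, 8), -1) = Rational(8, 21019)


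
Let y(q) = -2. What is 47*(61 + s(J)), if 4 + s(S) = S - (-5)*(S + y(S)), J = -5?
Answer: 799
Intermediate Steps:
s(S) = -14 + 6*S (s(S) = -4 + (S - (-5)*(S - 2)) = -4 + (S - (-5)*(-2 + S)) = -4 + (S - (10 - 5*S)) = -4 + (S + (-10 + 5*S)) = -4 + (-10 + 6*S) = -14 + 6*S)
47*(61 + s(J)) = 47*(61 + (-14 + 6*(-5))) = 47*(61 + (-14 - 30)) = 47*(61 - 44) = 47*17 = 799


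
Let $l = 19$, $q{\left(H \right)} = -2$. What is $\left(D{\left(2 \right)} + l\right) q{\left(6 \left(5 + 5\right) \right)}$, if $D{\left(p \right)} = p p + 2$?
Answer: $-50$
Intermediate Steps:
$D{\left(p \right)} = 2 + p^{2}$ ($D{\left(p \right)} = p^{2} + 2 = 2 + p^{2}$)
$\left(D{\left(2 \right)} + l\right) q{\left(6 \left(5 + 5\right) \right)} = \left(\left(2 + 2^{2}\right) + 19\right) \left(-2\right) = \left(\left(2 + 4\right) + 19\right) \left(-2\right) = \left(6 + 19\right) \left(-2\right) = 25 \left(-2\right) = -50$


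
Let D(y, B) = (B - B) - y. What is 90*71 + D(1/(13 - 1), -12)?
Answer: 76679/12 ≈ 6389.9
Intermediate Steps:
D(y, B) = -y (D(y, B) = 0 - y = -y)
90*71 + D(1/(13 - 1), -12) = 90*71 - 1/(13 - 1) = 6390 - 1/12 = 76679/12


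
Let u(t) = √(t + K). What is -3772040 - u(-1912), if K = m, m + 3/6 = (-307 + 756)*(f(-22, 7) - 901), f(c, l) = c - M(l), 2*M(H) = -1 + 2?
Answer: -3772040 - 2*I*√104141 ≈ -3.772e+6 - 645.42*I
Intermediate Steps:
M(H) = ½ (M(H) = (-1 + 2)/2 = (½)*1 = ½)
f(c, l) = -½ + c (f(c, l) = c - 1*½ = c - ½ = -½ + c)
m = -414652 (m = -½ + (-307 + 756)*((-½ - 22) - 901) = -½ + 449*(-45/2 - 901) = -½ + 449*(-1847/2) = -½ - 829303/2 = -414652)
K = -414652
u(t) = √(-414652 + t) (u(t) = √(t - 414652) = √(-414652 + t))
-3772040 - u(-1912) = -3772040 - √(-414652 - 1912) = -3772040 - √(-416564) = -3772040 - 2*I*√104141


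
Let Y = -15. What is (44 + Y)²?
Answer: 841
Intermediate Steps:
(44 + Y)² = (44 - 15)² = 29² = 841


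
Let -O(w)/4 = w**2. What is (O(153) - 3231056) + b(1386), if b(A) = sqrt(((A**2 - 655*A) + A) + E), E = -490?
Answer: -3324692 + sqrt(1014062) ≈ -3.3237e+6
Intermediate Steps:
O(w) = -4*w**2
b(A) = sqrt(-490 + A**2 - 654*A) (b(A) = sqrt(((A**2 - 655*A) + A) - 490) = sqrt((A**2 - 654*A) - 490) = sqrt(-490 + A**2 - 654*A))
(O(153) - 3231056) + b(1386) = (-4*153**2 - 3231056) + sqrt(-490 + 1386**2 - 654*1386) = (-4*23409 - 3231056) + sqrt(-490 + 1920996 - 906444) = (-93636 - 3231056) + sqrt(1014062) = -3324692 + sqrt(1014062)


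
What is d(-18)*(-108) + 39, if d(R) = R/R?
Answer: -69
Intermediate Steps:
d(R) = 1
d(-18)*(-108) + 39 = 1*(-108) + 39 = -108 + 39 = -69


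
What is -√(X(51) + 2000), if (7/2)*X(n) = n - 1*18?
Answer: -√98462/7 ≈ -44.827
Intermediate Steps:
X(n) = -36/7 + 2*n/7 (X(n) = 2*(n - 1*18)/7 = 2*(n - 18)/7 = 2*(-18 + n)/7 = -36/7 + 2*n/7)
-√(X(51) + 2000) = -√((-36/7 + (2/7)*51) + 2000) = -√((-36/7 + 102/7) + 2000) = -√(66/7 + 2000) = -√(14066/7) = -√98462/7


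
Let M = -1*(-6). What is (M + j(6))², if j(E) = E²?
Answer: 1764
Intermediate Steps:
M = 6
(M + j(6))² = (6 + 6²)² = (6 + 36)² = 42² = 1764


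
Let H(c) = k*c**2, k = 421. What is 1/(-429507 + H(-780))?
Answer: 1/255706893 ≈ 3.9107e-9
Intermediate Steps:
H(c) = 421*c**2
1/(-429507 + H(-780)) = 1/(-429507 + 421*(-780)**2) = 1/(-429507 + 421*608400) = 1/(-429507 + 256136400) = 1/255706893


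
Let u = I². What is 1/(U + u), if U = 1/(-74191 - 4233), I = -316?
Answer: 78424/7831106943 ≈ 1.0014e-5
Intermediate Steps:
U = -1/78424 (U = 1/(-78424) = -1/78424 ≈ -1.2751e-5)
u = 99856 (u = (-316)² = 99856)
1/(U + u) = 1/(-1/78424 + 99856) = 1/(7831106943/78424) = 78424/7831106943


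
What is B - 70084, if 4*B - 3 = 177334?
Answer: -102999/4 ≈ -25750.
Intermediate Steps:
B = 177337/4 (B = ¾ + (¼)*177334 = ¾ + 88667/2 = 177337/4 ≈ 44334.)
B - 70084 = 177337/4 - 70084 = -102999/4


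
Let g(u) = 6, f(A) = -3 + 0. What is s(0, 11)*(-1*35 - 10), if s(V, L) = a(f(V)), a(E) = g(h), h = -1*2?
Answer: -270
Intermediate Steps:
f(A) = -3
h = -2
a(E) = 6
s(V, L) = 6
s(0, 11)*(-1*35 - 10) = 6*(-1*35 - 10) = 6*(-35 - 10) = 6*(-45) = -270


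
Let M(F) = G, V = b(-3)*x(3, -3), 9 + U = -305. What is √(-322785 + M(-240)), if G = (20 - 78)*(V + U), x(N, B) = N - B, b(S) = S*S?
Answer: I*√307705 ≈ 554.71*I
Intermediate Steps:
b(S) = S²
U = -314 (U = -9 - 305 = -314)
V = 54 (V = (-3)²*(3 - 1*(-3)) = 9*(3 + 3) = 9*6 = 54)
G = 15080 (G = (20 - 78)*(54 - 314) = -58*(-260) = 15080)
M(F) = 15080
√(-322785 + M(-240)) = √(-322785 + 15080) = √(-307705) = I*√307705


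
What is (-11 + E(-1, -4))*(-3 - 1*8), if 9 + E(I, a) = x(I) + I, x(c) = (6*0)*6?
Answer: 231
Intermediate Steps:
x(c) = 0 (x(c) = 0*6 = 0)
E(I, a) = -9 + I (E(I, a) = -9 + (0 + I) = -9 + I)
(-11 + E(-1, -4))*(-3 - 1*8) = (-11 + (-9 - 1))*(-3 - 1*8) = (-11 - 10)*(-3 - 8) = -21*(-11) = 231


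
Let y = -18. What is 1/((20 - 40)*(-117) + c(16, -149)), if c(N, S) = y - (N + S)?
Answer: 1/2455 ≈ 0.00040733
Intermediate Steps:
c(N, S) = -18 - N - S (c(N, S) = -18 - (N + S) = -18 + (-N - S) = -18 - N - S)
1/((20 - 40)*(-117) + c(16, -149)) = 1/((20 - 40)*(-117) + (-18 - 1*16 - 1*(-149))) = 1/(-20*(-117) + (-18 - 16 + 149)) = 1/(2340 + 115) = 1/2455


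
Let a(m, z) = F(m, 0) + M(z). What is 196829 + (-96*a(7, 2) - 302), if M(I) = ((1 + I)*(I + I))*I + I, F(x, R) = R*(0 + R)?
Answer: 194031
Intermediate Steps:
F(x, R) = R² (F(x, R) = R*R = R²)
M(I) = I + 2*I²*(1 + I) (M(I) = ((1 + I)*(2*I))*I + I = (2*I*(1 + I))*I + I = 2*I²*(1 + I) + I = I + 2*I²*(1 + I))
a(m, z) = z*(1 + 2*z + 2*z²) (a(m, z) = 0² + z*(1 + 2*z + 2*z²) = 0 + z*(1 + 2*z + 2*z²) = z*(1 + 2*z + 2*z²))
196829 + (-96*a(7, 2) - 302) = 196829 + (-192*(1 + 2*2 + 2*2²) - 302) = 196829 + (-192*(1 + 4 + 2*4) - 302) = 196829 + (-192*(1 + 4 + 8) - 302) = 196829 + (-192*13 - 302) = 196829 + (-96*26 - 302) = 196829 + (-2496 - 302) = 196829 - 2798 = 194031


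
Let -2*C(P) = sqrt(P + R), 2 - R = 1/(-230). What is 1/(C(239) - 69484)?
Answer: -63925280/4441784100089 + 6*sqrt(1416570)/4441784100089 ≈ -1.4390e-5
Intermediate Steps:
R = 461/230 (R = 2 - 1/(-230) = 2 - 1*(-1/230) = 2 + 1/230 = 461/230 ≈ 2.0043)
C(P) = -sqrt(461/230 + P)/2 (C(P) = -sqrt(P + 461/230)/2 = -sqrt(461/230 + P)/2)
1/(C(239) - 69484) = 1/(-sqrt(106030 + 52900*239)/460 - 69484) = 1/(-sqrt(106030 + 12643100)/460 - 69484) = 1/(-3*sqrt(1416570)/460 - 69484) = 1/(-69484 - 3*sqrt(1416570)/460)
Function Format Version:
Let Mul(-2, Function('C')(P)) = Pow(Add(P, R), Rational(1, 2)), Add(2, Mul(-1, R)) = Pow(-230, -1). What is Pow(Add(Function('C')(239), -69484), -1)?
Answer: Add(Rational(-63925280, 4441784100089), Mul(Rational(6, 4441784100089), Pow(1416570, Rational(1, 2)))) ≈ -1.4390e-5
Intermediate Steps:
R = Rational(461, 230) (R = Add(2, Mul(-1, Pow(-230, -1))) = Add(2, Mul(-1, Rational(-1, 230))) = Add(2, Rational(1, 230)) = Rational(461, 230) ≈ 2.0043)
Function('C')(P) = Mul(Rational(-1, 2), Pow(Add(Rational(461, 230), P), Rational(1, 2))) (Function('C')(P) = Mul(Rational(-1, 2), Pow(Add(P, Rational(461, 230)), Rational(1, 2))) = Mul(Rational(-1, 2), Pow(Add(Rational(461, 230), P), Rational(1, 2))))
Pow(Add(Function('C')(239), -69484), -1) = Pow(Add(Mul(Rational(-1, 460), Pow(Add(106030, Mul(52900, 239)), Rational(1, 2))), -69484), -1) = Pow(Add(Mul(Rational(-1, 460), Pow(Add(106030, 12643100), Rational(1, 2))), -69484), -1) = Pow(Add(Mul(Rational(-1, 460), Pow(12749130, Rational(1, 2))), -69484), -1) = Pow(Add(Mul(Rational(-1, 460), Mul(3, Pow(1416570, Rational(1, 2)))), -69484), -1) = Pow(Add(Mul(Rational(-3, 460), Pow(1416570, Rational(1, 2))), -69484), -1) = Pow(Add(-69484, Mul(Rational(-3, 460), Pow(1416570, Rational(1, 2)))), -1)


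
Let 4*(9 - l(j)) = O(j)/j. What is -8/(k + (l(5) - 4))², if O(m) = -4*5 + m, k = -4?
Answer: -128/49 ≈ -2.6122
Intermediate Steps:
O(m) = -20 + m
l(j) = 9 - (-20 + j)/(4*j)
-8/(k + (l(5) - 4))² = -8/(-4 + ((35/4 + 5/5) - 4))² = -8/(-4 + ((35/4 + 5*(⅕)) - 4))² = -8/(-4 + ((35/4 + 1) - 4))² = -8/(-4 + (39/4 - 4))² = -8/(-4 + 23/4)² = -8/(7/4)² = -8/(49/16) = (16/49)*(-8) = -128/49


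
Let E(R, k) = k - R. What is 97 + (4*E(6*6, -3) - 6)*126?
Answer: -20315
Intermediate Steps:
97 + (4*E(6*6, -3) - 6)*126 = 97 + (4*(-3 - 6*6) - 6)*126 = 97 + (4*(-3 - 1*36) - 6)*126 = 97 + (4*(-3 - 36) - 6)*126 = 97 + (4*(-39) - 6)*126 = 97 + (-156 - 6)*126 = 97 - 162*126 = 97 - 20412 = -20315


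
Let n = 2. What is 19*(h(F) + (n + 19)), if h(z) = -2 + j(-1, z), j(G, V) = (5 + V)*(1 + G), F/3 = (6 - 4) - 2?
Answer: 361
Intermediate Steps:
F = 0 (F = 3*((6 - 4) - 2) = 3*(2 - 2) = 3*0 = 0)
j(G, V) = (1 + G)*(5 + V)
h(z) = -2 (h(z) = -2 + (5 + z + 5*(-1) - z) = -2 + (5 + z - 5 - z) = -2 + 0 = -2)
19*(h(F) + (n + 19)) = 19*(-2 + (2 + 19)) = 19*(-2 + 21) = 19*19 = 361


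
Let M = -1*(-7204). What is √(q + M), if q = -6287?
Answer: √917 ≈ 30.282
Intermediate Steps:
M = 7204
√(q + M) = √(-6287 + 7204) = √917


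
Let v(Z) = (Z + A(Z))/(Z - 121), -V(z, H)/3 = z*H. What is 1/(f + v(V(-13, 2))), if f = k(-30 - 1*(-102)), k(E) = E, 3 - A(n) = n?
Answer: 43/3093 ≈ 0.013902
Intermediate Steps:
A(n) = 3 - n
V(z, H) = -3*H*z (V(z, H) = -3*z*H = -3*H*z)
f = 72 (f = -30 - 1*(-102) = -30 + 102 = 72)
v(Z) = 3/(-121 + Z) (v(Z) = (Z + (3 - Z))/(Z - 121) = 3/(-121 + Z))
1/(f + v(V(-13, 2))) = 1/(72 + 3/(-121 - 3*2*(-13))) = 1/(72 + 3/(-121 + 78)) = 1/(72 + 3/(-43)) = 1/(72 + 3*(-1/43)) = 1/(72 - 3/43) = 1/(3093/43) = 43/3093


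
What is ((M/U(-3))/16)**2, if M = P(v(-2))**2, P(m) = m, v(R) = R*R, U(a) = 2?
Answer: 1/4 ≈ 0.25000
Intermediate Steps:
v(R) = R**2
M = 16 (M = ((-2)**2)**2 = 4**2 = 16)
((M/U(-3))/16)**2 = ((16/2)/16)**2 = ((16*(1/2))*(1/16))**2 = (8*(1/16))**2 = (1/2)**2 = 1/4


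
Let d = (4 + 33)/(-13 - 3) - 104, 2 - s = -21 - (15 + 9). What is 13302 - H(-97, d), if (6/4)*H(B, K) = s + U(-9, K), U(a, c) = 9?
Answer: 39794/3 ≈ 13265.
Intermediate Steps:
s = 47 (s = 2 - (-21 - (15 + 9)) = 2 - (-21 - 1*24) = 2 - (-21 - 24) = 2 - 1*(-45) = 2 + 45 = 47)
d = -1701/16 (d = 37/(-16) - 104 = 37*(-1/16) - 104 = -37/16 - 104 = -1701/16 ≈ -106.31)
H(B, K) = 112/3 (H(B, K) = 2*(47 + 9)/3 = (2/3)*56 = 112/3)
13302 - H(-97, d) = 13302 - 1*112/3 = 13302 - 112/3 = 39794/3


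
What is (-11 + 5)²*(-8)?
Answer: -288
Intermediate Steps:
(-11 + 5)²*(-8) = (-6)²*(-8) = 36*(-8) = -288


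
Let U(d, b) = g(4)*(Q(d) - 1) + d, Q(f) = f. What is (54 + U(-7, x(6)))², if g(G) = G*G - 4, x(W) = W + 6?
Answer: 2401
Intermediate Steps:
x(W) = 6 + W
g(G) = -4 + G² (g(G) = G² - 4 = -4 + G²)
U(d, b) = -12 + 13*d (U(d, b) = (-4 + 4²)*(d - 1) + d = (-4 + 16)*(-1 + d) + d = 12*(-1 + d) + d = (-12 + 12*d) + d = -12 + 13*d)
(54 + U(-7, x(6)))² = (54 + (-12 + 13*(-7)))² = (54 + (-12 - 91))² = (54 - 103)² = (-49)² = 2401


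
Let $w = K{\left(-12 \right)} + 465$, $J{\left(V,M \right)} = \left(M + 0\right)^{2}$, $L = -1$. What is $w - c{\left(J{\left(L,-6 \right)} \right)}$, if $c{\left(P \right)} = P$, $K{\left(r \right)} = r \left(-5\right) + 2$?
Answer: $491$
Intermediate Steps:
$K{\left(r \right)} = 2 - 5 r$ ($K{\left(r \right)} = - 5 r + 2 = 2 - 5 r$)
$J{\left(V,M \right)} = M^{2}$
$w = 527$ ($w = \left(2 - -60\right) + 465 = \left(2 + 60\right) + 465 = 62 + 465 = 527$)
$w - c{\left(J{\left(L,-6 \right)} \right)} = 527 - \left(-6\right)^{2} = 527 - 36 = 491$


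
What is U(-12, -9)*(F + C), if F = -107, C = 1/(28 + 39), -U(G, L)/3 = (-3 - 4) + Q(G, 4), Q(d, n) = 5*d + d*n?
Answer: -2472960/67 ≈ -36910.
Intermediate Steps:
U(G, L) = 21 - 27*G (U(G, L) = -3*((-3 - 4) + G*(5 + 4)) = -3*(-7 + G*9) = -3*(-7 + 9*G) = 21 - 27*G)
C = 1/67 ≈ 0.014925
U(-12, -9)*(F + C) = (21 - 27*(-12))*(-107 + 1/67) = (21 + 324)*(-7168/67) = 345*(-7168/67) = -2472960/67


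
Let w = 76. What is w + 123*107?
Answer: 13237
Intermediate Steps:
w + 123*107 = 76 + 123*107 = 76 + 13161 = 13237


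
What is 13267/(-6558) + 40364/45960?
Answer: -7188421/6279285 ≈ -1.1448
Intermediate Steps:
13267/(-6558) + 40364/45960 = 13267*(-1/6558) + 40364*(1/45960) = -13267/6558 + 10091/11490 = -7188421/6279285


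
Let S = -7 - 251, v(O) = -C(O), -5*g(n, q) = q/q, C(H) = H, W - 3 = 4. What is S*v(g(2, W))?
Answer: -258/5 ≈ -51.600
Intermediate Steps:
W = 7 (W = 3 + 4 = 7)
g(n, q) = -1/5 (g(n, q) = -q/(5*q) = -1/5*1 = -1/5)
v(O) = -O
S = -258
S*v(g(2, W)) = -(-258)*(-1)/5 = -258*1/5 = -258/5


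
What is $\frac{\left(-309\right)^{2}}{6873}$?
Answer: $\frac{31827}{2291} \approx 13.892$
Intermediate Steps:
$\frac{\left(-309\right)^{2}}{6873} = 95481 \cdot \frac{1}{6873} = \frac{31827}{2291}$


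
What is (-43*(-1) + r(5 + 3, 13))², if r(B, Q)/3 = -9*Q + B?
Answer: 80656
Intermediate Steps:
r(B, Q) = -27*Q + 3*B (r(B, Q) = 3*(-9*Q + B) = 3*(B - 9*Q) = -27*Q + 3*B)
(-43*(-1) + r(5 + 3, 13))² = (-43*(-1) + (-27*13 + 3*(5 + 3)))² = (43 + (-351 + 3*8))² = (43 + (-351 + 24))² = (43 - 327)² = (-284)² = 80656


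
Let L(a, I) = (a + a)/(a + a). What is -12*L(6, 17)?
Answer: -12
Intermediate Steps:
L(a, I) = 1 (L(a, I) = (2*a)/((2*a)) = (2*a)*(1/(2*a)) = 1)
-12*L(6, 17) = -12*1 = -12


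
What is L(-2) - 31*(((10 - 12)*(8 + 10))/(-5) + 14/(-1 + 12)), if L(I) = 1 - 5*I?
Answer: -13841/55 ≈ -251.65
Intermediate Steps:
L(-2) - 31*(((10 - 12)*(8 + 10))/(-5) + 14/(-1 + 12)) = (1 - 5*(-2)) - 31*(((10 - 12)*(8 + 10))/(-5) + 14/(-1 + 12)) = (1 + 10) - 31*(-2*18*(-1/5) + 14/11) = 11 - 31*(-36*(-1/5) + 14*(1/11)) = 11 - 31*(36/5 + 14/11) = 11 - 31*466/55 = 11 - 14446/55 = -13841/55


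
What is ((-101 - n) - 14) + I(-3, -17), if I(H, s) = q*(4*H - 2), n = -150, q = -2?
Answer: 63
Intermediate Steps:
I(H, s) = 4 - 8*H (I(H, s) = -2*(4*H - 2) = -2*(-2 + 4*H) = 4 - 8*H)
((-101 - n) - 14) + I(-3, -17) = ((-101 - 1*(-150)) - 14) + (4 - 8*(-3)) = ((-101 + 150) - 14) + (4 + 24) = (49 - 14) + 28 = 35 + 28 = 63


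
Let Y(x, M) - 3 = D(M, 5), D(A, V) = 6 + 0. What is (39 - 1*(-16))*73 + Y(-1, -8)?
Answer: 4024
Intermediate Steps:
D(A, V) = 6
Y(x, M) = 9 (Y(x, M) = 3 + 6 = 9)
(39 - 1*(-16))*73 + Y(-1, -8) = (39 - 1*(-16))*73 + 9 = (39 + 16)*73 + 9 = 55*73 + 9 = 4015 + 9 = 4024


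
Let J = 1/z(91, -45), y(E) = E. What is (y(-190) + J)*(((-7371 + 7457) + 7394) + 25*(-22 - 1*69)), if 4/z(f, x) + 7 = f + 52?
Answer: -811980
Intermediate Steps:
z(f, x) = 4/(45 + f) (z(f, x) = 4/(-7 + (f + 52)) = 4/(-7 + (52 + f)) = 4/(45 + f))
J = 34 (J = 1/(4/(45 + 91)) = 1/(4/136) = 1/(4*(1/136)) = 1/(1/34) = 34)
(y(-190) + J)*(((-7371 + 7457) + 7394) + 25*(-22 - 1*69)) = (-190 + 34)*(((-7371 + 7457) + 7394) + 25*(-22 - 1*69)) = -156*((86 + 7394) + 25*(-22 - 69)) = -156*(7480 + 25*(-91)) = -156*(7480 - 2275) = -156*5205 = -811980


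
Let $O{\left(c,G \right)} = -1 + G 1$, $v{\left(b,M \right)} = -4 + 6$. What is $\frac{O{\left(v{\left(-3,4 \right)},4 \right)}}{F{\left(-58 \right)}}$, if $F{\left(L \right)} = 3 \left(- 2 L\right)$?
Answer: $\frac{1}{116} \approx 0.0086207$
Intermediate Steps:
$v{\left(b,M \right)} = 2$
$F{\left(L \right)} = - 6 L$
$O{\left(c,G \right)} = -1 + G$
$\frac{O{\left(v{\left(-3,4 \right)},4 \right)}}{F{\left(-58 \right)}} = \frac{-1 + 4}{\left(-6\right) \left(-58\right)} = \frac{3}{348} = 3 \cdot \frac{1}{348} = \frac{1}{116}$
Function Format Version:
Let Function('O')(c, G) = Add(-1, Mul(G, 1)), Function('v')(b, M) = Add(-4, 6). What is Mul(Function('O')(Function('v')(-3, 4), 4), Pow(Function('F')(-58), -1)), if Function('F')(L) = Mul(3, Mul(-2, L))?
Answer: Rational(1, 116) ≈ 0.0086207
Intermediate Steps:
Function('v')(b, M) = 2
Function('F')(L) = Mul(-6, L)
Function('O')(c, G) = Add(-1, G)
Mul(Function('O')(Function('v')(-3, 4), 4), Pow(Function('F')(-58), -1)) = Mul(Add(-1, 4), Pow(Mul(-6, -58), -1)) = Mul(3, Pow(348, -1)) = Mul(3, Rational(1, 348)) = Rational(1, 116)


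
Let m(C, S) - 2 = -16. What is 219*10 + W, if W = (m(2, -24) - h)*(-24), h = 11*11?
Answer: 5430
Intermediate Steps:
h = 121
m(C, S) = -14 (m(C, S) = 2 - 16 = -14)
W = 3240 (W = (-14 - 1*121)*(-24) = (-14 - 121)*(-24) = -135*(-24) = 3240)
219*10 + W = 219*10 + 3240 = 2190 + 3240 = 5430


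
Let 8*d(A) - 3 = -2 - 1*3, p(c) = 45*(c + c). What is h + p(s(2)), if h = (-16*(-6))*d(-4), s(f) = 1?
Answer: 66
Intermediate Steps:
p(c) = 90*c (p(c) = 45*(2*c) = 90*c)
d(A) = -¼ (d(A) = 3/8 + (-2 - 1*3)/8 = 3/8 + (-2 - 3)/8 = 3/8 + (⅛)*(-5) = 3/8 - 5/8 = -¼)
h = -24 (h = -16*(-6)*(-¼) = 96*(-¼) = -24)
h + p(s(2)) = -24 + 90*1 = -24 + 90 = 66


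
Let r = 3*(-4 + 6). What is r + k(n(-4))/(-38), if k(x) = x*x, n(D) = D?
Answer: 106/19 ≈ 5.5789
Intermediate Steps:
k(x) = x**2
r = 6 (r = 3*2 = 6)
r + k(n(-4))/(-38) = 6 + (-4)**2/(-38) = 6 - 1/38*16 = 6 - 8/19 = 106/19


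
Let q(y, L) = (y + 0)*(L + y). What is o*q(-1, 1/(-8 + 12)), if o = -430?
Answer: -645/2 ≈ -322.50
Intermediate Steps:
q(y, L) = y*(L + y)
o*q(-1, 1/(-8 + 12)) = -(-430)*(1/(-8 + 12) - 1) = -(-430)*(1/4 - 1) = -(-430)*(¼ - 1) = -(-430)*(-3)/4 = -430*¾ = -645/2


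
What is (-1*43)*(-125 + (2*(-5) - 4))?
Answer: 5977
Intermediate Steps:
(-1*43)*(-125 + (2*(-5) - 4)) = -43*(-125 + (-10 - 4)) = -43*(-125 - 14) = -43*(-139) = 5977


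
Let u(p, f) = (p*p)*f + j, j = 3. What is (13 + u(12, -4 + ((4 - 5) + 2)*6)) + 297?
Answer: 601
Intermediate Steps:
u(p, f) = 3 + f*p² (u(p, f) = (p*p)*f + 3 = p²*f + 3 = f*p² + 3 = 3 + f*p²)
(13 + u(12, -4 + ((4 - 5) + 2)*6)) + 297 = (13 + (3 + (-4 + ((4 - 5) + 2)*6)*12²)) + 297 = (13 + (3 + (-4 + (-1 + 2)*6)*144)) + 297 = (13 + (3 + (-4 + 1*6)*144)) + 297 = (13 + (3 + (-4 + 6)*144)) + 297 = (13 + (3 + 2*144)) + 297 = (13 + (3 + 288)) + 297 = (13 + 291) + 297 = 304 + 297 = 601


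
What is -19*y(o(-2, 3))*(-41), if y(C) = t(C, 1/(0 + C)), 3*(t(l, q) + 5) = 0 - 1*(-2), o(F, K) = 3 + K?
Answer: -10127/3 ≈ -3375.7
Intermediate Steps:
t(l, q) = -13/3 (t(l, q) = -5 + (0 - 1*(-2))/3 = -5 + (0 + 2)/3 = -5 + (1/3)*2 = -5 + 2/3 = -13/3)
y(C) = -13/3
-19*y(o(-2, 3))*(-41) = -19*(-13/3)*(-41) = (247/3)*(-41) = -10127/3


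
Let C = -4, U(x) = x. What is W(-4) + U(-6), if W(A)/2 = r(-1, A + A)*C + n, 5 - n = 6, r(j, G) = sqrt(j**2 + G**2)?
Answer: -8 - 8*sqrt(65) ≈ -72.498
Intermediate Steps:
r(j, G) = sqrt(G**2 + j**2)
n = -1 (n = 5 - 1*6 = 5 - 6 = -1)
W(A) = -2 - 8*sqrt(1 + 4*A**2) (W(A) = 2*(sqrt((A + A)**2 + (-1)**2)*(-4) - 1) = 2*(sqrt((2*A)**2 + 1)*(-4) - 1) = 2*(sqrt(4*A**2 + 1)*(-4) - 1) = 2*(sqrt(1 + 4*A**2)*(-4) - 1) = 2*(-4*sqrt(1 + 4*A**2) - 1) = 2*(-1 - 4*sqrt(1 + 4*A**2)) = -2 - 8*sqrt(1 + 4*A**2))
W(-4) + U(-6) = (-2 - 8*sqrt(1 + 4*(-4)**2)) - 6 = (-2 - 8*sqrt(1 + 4*16)) - 6 = (-2 - 8*sqrt(1 + 64)) - 6 = (-2 - 8*sqrt(65)) - 6 = -8 - 8*sqrt(65)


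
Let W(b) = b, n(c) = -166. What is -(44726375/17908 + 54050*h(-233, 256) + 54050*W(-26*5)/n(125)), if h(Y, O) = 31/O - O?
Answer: 655685292752375/47563648 ≈ 1.3785e+7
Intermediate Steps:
h(Y, O) = -O + 31/O
-(44726375/17908 + 54050*h(-233, 256) + 54050*W(-26*5)/n(125)) = -(-7924079298125/573056 + 54050*(-26*5)/(-166)) = -(-20499893825075/1486364 + 837775/128) = -54050/(1/((1655/35816 + 65/83) + (-256 + 31/256))) = -54050/(1/(2465405/2972728 - 65505/256)) = -54050/(1/(-24262175495/95127296)) = -54050/(-95127296/24262175495) = -54050*(-24262175495/95127296) = 655685292752375/47563648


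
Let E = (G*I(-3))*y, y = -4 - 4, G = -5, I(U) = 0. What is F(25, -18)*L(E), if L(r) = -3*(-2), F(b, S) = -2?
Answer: -12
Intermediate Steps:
y = -8
E = 0 (E = -5*0*(-8) = 0*(-8) = 0)
L(r) = 6
F(25, -18)*L(E) = -2*6 = -12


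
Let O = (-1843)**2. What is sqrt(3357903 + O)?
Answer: 14*sqrt(34462) ≈ 2599.0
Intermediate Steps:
O = 3396649
sqrt(3357903 + O) = sqrt(3357903 + 3396649) = sqrt(6754552) = 14*sqrt(34462)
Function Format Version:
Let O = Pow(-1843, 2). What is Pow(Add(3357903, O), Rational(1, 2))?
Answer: Mul(14, Pow(34462, Rational(1, 2))) ≈ 2599.0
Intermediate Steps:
O = 3396649
Pow(Add(3357903, O), Rational(1, 2)) = Pow(Add(3357903, 3396649), Rational(1, 2)) = Pow(6754552, Rational(1, 2)) = Mul(14, Pow(34462, Rational(1, 2)))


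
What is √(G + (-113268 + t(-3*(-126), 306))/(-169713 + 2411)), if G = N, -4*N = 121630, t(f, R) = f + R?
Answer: I*√851085848967262/167302 ≈ 174.38*I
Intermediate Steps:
t(f, R) = R + f
N = -60815/2 (N = -¼*121630 = -60815/2 ≈ -30408.)
G = -60815/2 ≈ -30408.
√(G + (-113268 + t(-3*(-126), 306))/(-169713 + 2411)) = √(-60815/2 + (-113268 + (306 - 3*(-126)))/(-169713 + 2411)) = √(-60815/2 + (-113268 + (306 + 378))/(-167302)) = √(-60815/2 + (-113268 + 684)*(-1/167302)) = √(-60815/2 - 112584*(-1/167302)) = √(-60815/2 + 56292/83651) = √(-5087122981/167302) = I*√851085848967262/167302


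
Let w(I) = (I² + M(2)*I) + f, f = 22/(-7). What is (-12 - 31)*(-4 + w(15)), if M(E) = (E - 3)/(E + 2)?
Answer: -257785/28 ≈ -9206.6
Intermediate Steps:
f = -22/7 (f = 22*(-⅐) = -22/7 ≈ -3.1429)
M(E) = (-3 + E)/(2 + E)
w(I) = -22/7 + I² - I/4 (w(I) = (I² + ((-3 + 2)/(2 + 2))*I) - 22/7 = (I² + (-1/4)*I) - 22/7 = (I² + ((¼)*(-1))*I) - 22/7 = (I² - I/4) - 22/7 = -22/7 + I² - I/4)
(-12 - 31)*(-4 + w(15)) = (-12 - 31)*(-4 + (-22/7 + 15² - ¼*15)) = -43*(-4 + (-22/7 + 225 - 15/4)) = -43*(-4 + 6107/28) = -43*5995/28 = -257785/28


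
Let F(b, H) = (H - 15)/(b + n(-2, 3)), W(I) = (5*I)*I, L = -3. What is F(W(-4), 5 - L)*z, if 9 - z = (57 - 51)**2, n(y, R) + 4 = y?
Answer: 189/74 ≈ 2.5541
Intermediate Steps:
n(y, R) = -4 + y
W(I) = 5*I**2
F(b, H) = (-15 + H)/(-6 + b) (F(b, H) = (H - 15)/(b + (-4 - 2)) = (-15 + H)/(b - 6) = (-15 + H)/(-6 + b))
z = -27 (z = 9 - (57 - 51)**2 = 9 - 1*6**2 = 9 - 1*36 = 9 - 36 = -27)
F(W(-4), 5 - L)*z = ((-15 + (5 - 1*(-3)))/(-6 + 5*(-4)**2))*(-27) = ((-15 + (5 + 3))/(-6 + 5*16))*(-27) = ((-15 + 8)/(-6 + 80))*(-27) = (-7/74)*(-27) = ((1/74)*(-7))*(-27) = -7/74*(-27) = 189/74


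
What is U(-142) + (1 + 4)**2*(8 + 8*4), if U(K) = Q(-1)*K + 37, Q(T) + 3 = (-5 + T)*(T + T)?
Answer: -241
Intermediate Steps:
Q(T) = -3 + 2*T*(-5 + T) (Q(T) = -3 + (-5 + T)*(T + T) = -3 + (-5 + T)*(2*T) = -3 + 2*T*(-5 + T))
U(K) = 37 + 9*K (U(K) = (-3 - 10*(-1) + 2*(-1)**2)*K + 37 = (-3 + 10 + 2*1)*K + 37 = (-3 + 10 + 2)*K + 37 = 9*K + 37 = 37 + 9*K)
U(-142) + (1 + 4)**2*(8 + 8*4) = (37 + 9*(-142)) + (1 + 4)**2*(8 + 8*4) = (37 - 1278) + 5**2*(8 + 32) = -1241 + 25*40 = -1241 + 1000 = -241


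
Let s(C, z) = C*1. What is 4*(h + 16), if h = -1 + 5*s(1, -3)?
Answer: 80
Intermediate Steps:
s(C, z) = C
h = 4 (h = -1 + 5*1 = -1 + 5 = 4)
4*(h + 16) = 4*(4 + 16) = 4*20 = 80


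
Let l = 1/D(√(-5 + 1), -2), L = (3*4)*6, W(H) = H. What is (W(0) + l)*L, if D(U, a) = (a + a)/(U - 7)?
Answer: 126 - 36*I ≈ 126.0 - 36.0*I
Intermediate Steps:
D(U, a) = 2*a/(-7 + U) (D(U, a) = (2*a)/(-7 + U) = 2*a/(-7 + U))
L = 72 (L = 12*6 = 72)
l = 53*(28/53 - 8*I/53)/16 (l = 1/(2*(-2)/(-7 + √(-5 + 1))) = 1/(2*(-2)/(-7 + √(-4))) = 1/(2*(-2)/(-7 + 2*I)) = 1/(2*(-2)*((-7 - 2*I)/53)) = 1/(28/53 + 8*I/53) = 53*(28/53 - 8*I/53)/16 ≈ 1.75 - 0.5*I)
(W(0) + l)*L = (0 + (7/4 - I/2))*72 = (7/4 - I/2)*72 = 126 - 36*I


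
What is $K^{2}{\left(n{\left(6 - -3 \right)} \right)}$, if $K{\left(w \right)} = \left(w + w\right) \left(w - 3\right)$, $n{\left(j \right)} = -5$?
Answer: $6400$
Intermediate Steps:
$K{\left(w \right)} = 2 w \left(-3 + w\right)$
$K^{2}{\left(n{\left(6 - -3 \right)} \right)} = \left(2 \left(-5\right) \left(-3 - 5\right)\right)^{2} = \left(2 \left(-5\right) \left(-8\right)\right)^{2} = 80^{2} = 6400$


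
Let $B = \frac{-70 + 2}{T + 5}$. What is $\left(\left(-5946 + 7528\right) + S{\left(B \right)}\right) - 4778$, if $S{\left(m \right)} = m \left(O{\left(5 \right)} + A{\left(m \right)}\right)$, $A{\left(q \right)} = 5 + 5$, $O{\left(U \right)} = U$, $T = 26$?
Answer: $- \frac{100096}{31} \approx -3228.9$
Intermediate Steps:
$A{\left(q \right)} = 10$
$B = - \frac{68}{31}$ ($B = \frac{-70 + 2}{26 + 5} = - \frac{68}{31} \approx -2.1936$)
$S{\left(m \right)} = 15 m$ ($S{\left(m \right)} = m \left(5 + 10\right) = m 15 = 15 m$)
$\left(\left(-5946 + 7528\right) + S{\left(B \right)}\right) - 4778 = \left(\left(-5946 + 7528\right) + 15 \left(- \frac{68}{31}\right)\right) - 4778 = \left(1582 - \frac{1020}{31}\right) - 4778 = \frac{48022}{31} - 4778 = - \frac{100096}{31}$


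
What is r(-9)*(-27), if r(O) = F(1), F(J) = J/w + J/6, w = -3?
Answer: 9/2 ≈ 4.5000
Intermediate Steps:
F(J) = -J/6 (F(J) = J/(-3) + J/6 = J*(-1/3) + J*(1/6) = -J/3 + J/6 = -J/6)
r(O) = -1/6 (r(O) = -1/6*1 = -1/6)
r(-9)*(-27) = -1/6*(-27) = 9/2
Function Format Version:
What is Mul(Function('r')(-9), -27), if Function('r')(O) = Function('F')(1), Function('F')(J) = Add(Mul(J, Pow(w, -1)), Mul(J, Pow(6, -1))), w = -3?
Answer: Rational(9, 2) ≈ 4.5000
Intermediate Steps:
Function('F')(J) = Mul(Rational(-1, 6), J) (Function('F')(J) = Add(Mul(J, Pow(-3, -1)), Mul(J, Pow(6, -1))) = Add(Mul(J, Rational(-1, 3)), Mul(J, Rational(1, 6))) = Add(Mul(Rational(-1, 3), J), Mul(Rational(1, 6), J)) = Mul(Rational(-1, 6), J))
Function('r')(O) = Rational(-1, 6) (Function('r')(O) = Mul(Rational(-1, 6), 1) = Rational(-1, 6))
Mul(Function('r')(-9), -27) = Mul(Rational(-1, 6), -27) = Rational(9, 2)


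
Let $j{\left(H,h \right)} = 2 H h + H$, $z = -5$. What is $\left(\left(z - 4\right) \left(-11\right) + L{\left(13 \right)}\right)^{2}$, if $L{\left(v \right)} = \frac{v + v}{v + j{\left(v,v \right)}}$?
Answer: $\frac{1923769}{196} \approx 9815.1$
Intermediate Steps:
$j{\left(H,h \right)} = H + 2 H h$ ($j{\left(H,h \right)} = 2 H h + H = H + 2 H h$)
$L{\left(v \right)} = \frac{2 v}{v + v \left(1 + 2 v\right)}$ ($L{\left(v \right)} = \frac{v + v}{v + v \left(1 + 2 v\right)} = \frac{2 v}{v + v \left(1 + 2 v\right)}$)
$\left(\left(z - 4\right) \left(-11\right) + L{\left(13 \right)}\right)^{2} = \left(\left(-5 - 4\right) \left(-11\right) + \frac{1}{1 + 13}\right)^{2} = \left(\left(-9\right) \left(-11\right) + \frac{1}{14}\right)^{2} = \left(99 + \frac{1}{14}\right)^{2} = \left(\frac{1387}{14}\right)^{2} = \frac{1923769}{196}$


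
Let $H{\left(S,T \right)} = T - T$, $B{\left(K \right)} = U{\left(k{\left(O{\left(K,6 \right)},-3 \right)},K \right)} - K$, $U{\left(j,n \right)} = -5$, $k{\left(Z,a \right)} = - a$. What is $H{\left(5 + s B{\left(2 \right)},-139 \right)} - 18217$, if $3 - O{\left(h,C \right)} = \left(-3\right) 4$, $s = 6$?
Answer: $-18217$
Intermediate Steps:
$O{\left(h,C \right)} = 15$ ($O{\left(h,C \right)} = 3 - \left(-3\right) 4 = 3 - -12 = 3 + 12 = 15$)
$B{\left(K \right)} = -5 - K$
$H{\left(S,T \right)} = 0$
$H{\left(5 + s B{\left(2 \right)},-139 \right)} - 18217 = 0 - 18217 = -18217$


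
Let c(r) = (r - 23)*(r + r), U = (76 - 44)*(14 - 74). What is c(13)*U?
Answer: 499200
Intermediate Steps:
U = -1920 (U = 32*(-60) = -1920)
c(r) = 2*r*(-23 + r) (c(r) = (-23 + r)*(2*r) = 2*r*(-23 + r))
c(13)*U = (2*13*(-23 + 13))*(-1920) = (2*13*(-10))*(-1920) = -260*(-1920) = 499200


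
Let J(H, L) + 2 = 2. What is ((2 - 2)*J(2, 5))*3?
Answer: 0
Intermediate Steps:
J(H, L) = 0 (J(H, L) = -2 + 2 = 0)
((2 - 2)*J(2, 5))*3 = ((2 - 2)*0)*3 = (0*0)*3 = 0*3 = 0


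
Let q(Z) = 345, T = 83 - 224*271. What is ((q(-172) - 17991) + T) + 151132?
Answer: 72865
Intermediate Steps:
T = -60621 (T = 83 - 60704 = -60621)
((q(-172) - 17991) + T) + 151132 = ((345 - 17991) - 60621) + 151132 = (-17646 - 60621) + 151132 = -78267 + 151132 = 72865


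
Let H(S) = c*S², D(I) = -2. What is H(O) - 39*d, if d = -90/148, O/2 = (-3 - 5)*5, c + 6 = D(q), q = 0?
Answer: -3787045/74 ≈ -51176.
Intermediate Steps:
c = -8 (c = -6 - 2 = -8)
O = -80 (O = 2*((-3 - 5)*5) = 2*(-8*5) = 2*(-40) = -80)
d = -45/74 (d = -90*1/148 = -45/74 ≈ -0.60811)
H(S) = -8*S²
H(O) - 39*d = -8*(-80)² - 39*(-45/74) = -8*6400 + 1755/74 = -51200 + 1755/74 = -3787045/74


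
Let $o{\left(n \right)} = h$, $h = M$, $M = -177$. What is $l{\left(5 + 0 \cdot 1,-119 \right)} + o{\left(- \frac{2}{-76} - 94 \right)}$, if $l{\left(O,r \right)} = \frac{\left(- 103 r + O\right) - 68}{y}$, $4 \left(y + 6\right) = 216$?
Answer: $\frac{1849}{24} \approx 77.042$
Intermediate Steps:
$y = 48$ ($y = -6 + \frac{1}{4} \cdot 216 = -6 + 54 = 48$)
$h = -177$
$o{\left(n \right)} = -177$
$l{\left(O,r \right)} = - \frac{17}{12} - \frac{103 r}{48} + \frac{O}{48}$ ($l{\left(O,r \right)} = \frac{\left(- 103 r + O\right) - 68}{48} = \left(\left(O - 103 r\right) - 68\right) \frac{1}{48} = \left(-68 + O - 103 r\right) \frac{1}{48} = - \frac{17}{12} - \frac{103 r}{48} + \frac{O}{48}$)
$l{\left(5 + 0 \cdot 1,-119 \right)} + o{\left(- \frac{2}{-76} - 94 \right)} = \left(- \frac{17}{12} - - \frac{12257}{48} + \frac{5 + 0 \cdot 1}{48}\right) - 177 = \left(- \frac{17}{12} + \frac{12257}{48} + \frac{5 + 0}{48}\right) - 177 = \left(- \frac{17}{12} + \frac{12257}{48} + \frac{1}{48} \cdot 5\right) - 177 = \left(- \frac{17}{12} + \frac{12257}{48} + \frac{5}{48}\right) - 177 = \frac{6097}{24} - 177 = \frac{1849}{24}$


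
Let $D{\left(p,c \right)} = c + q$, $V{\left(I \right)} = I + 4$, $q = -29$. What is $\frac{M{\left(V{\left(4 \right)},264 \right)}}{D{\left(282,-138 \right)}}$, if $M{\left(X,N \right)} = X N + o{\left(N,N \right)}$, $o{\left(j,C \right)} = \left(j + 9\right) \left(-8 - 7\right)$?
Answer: $\frac{1983}{167} \approx 11.874$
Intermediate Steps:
$V{\left(I \right)} = 4 + I$
$D{\left(p,c \right)} = -29 + c$ ($D{\left(p,c \right)} = c - 29 = -29 + c$)
$o{\left(j,C \right)} = -135 - 15 j$ ($o{\left(j,C \right)} = \left(9 + j\right) \left(-15\right) = -135 - 15 j$)
$M{\left(X,N \right)} = -135 - 15 N + N X$ ($M{\left(X,N \right)} = X N - \left(135 + 15 N\right) = N X - \left(135 + 15 N\right) = -135 - 15 N + N X$)
$\frac{M{\left(V{\left(4 \right)},264 \right)}}{D{\left(282,-138 \right)}} = \frac{-135 - 3960 + 264 \left(4 + 4\right)}{-29 - 138} = \frac{-135 - 3960 + 264 \cdot 8}{-167} = \left(-135 - 3960 + 2112\right) \left(- \frac{1}{167}\right) = \left(-1983\right) \left(- \frac{1}{167}\right) = \frac{1983}{167}$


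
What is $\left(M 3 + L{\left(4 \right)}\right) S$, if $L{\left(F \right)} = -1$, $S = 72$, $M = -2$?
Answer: $-504$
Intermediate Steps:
$\left(M 3 + L{\left(4 \right)}\right) S = \left(\left(-2\right) 3 - 1\right) 72 = \left(-6 - 1\right) 72 = \left(-7\right) 72 = -504$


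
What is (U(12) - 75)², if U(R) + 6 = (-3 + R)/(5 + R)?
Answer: 1871424/289 ≈ 6475.5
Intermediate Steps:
U(R) = -6 + (-3 + R)/(5 + R)
(U(12) - 75)² = ((-33 - 5*12)/(5 + 12) - 75)² = ((-33 - 60)/17 - 75)² = ((1/17)*(-93) - 75)² = (-93/17 - 75)² = (-1368/17)² = 1871424/289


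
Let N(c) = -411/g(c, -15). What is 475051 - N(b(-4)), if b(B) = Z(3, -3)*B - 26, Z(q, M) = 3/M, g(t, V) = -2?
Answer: 949691/2 ≈ 4.7485e+5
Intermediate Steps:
b(B) = -26 - B (b(B) = (3/(-3))*B - 26 = (3*(-⅓))*B - 26 = -B - 26 = -26 - B)
N(c) = 411/2 (N(c) = -411/(-2) = -411*(-½) = 411/2)
475051 - N(b(-4)) = 475051 - 1*411/2 = 475051 - 411/2 = 949691/2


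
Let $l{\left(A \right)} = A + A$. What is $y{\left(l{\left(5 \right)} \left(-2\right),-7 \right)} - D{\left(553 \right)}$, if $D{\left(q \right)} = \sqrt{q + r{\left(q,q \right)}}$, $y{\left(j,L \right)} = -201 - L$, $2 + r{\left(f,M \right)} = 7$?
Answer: $-194 - 3 \sqrt{62} \approx -217.62$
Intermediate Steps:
$l{\left(A \right)} = 2 A$
$r{\left(f,M \right)} = 5$ ($r{\left(f,M \right)} = -2 + 7 = 5$)
$D{\left(q \right)} = \sqrt{5 + q}$ ($D{\left(q \right)} = \sqrt{q + 5} = \sqrt{5 + q}$)
$y{\left(l{\left(5 \right)} \left(-2\right),-7 \right)} - D{\left(553 \right)} = \left(-201 - -7\right) - \sqrt{5 + 553} = \left(-201 + 7\right) - \sqrt{558} = -194 - 3 \sqrt{62}$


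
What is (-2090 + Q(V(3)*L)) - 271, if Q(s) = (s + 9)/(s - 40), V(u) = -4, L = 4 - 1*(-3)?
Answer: -160529/68 ≈ -2360.7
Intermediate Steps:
L = 7 (L = 4 + 3 = 7)
Q(s) = (9 + s)/(-40 + s)
(-2090 + Q(V(3)*L)) - 271 = (-2090 + (9 - 4*7)/(-40 - 4*7)) - 271 = (-2090 + (9 - 28)/(-40 - 28)) - 271 = (-2090 - 19/(-68)) - 271 = (-2090 - 1/68*(-19)) - 271 = (-2090 + 19/68) - 271 = -142101/68 - 271 = -160529/68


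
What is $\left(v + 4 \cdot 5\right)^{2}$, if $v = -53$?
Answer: $1089$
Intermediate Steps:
$\left(v + 4 \cdot 5\right)^{2} = \left(-53 + 4 \cdot 5\right)^{2} = \left(-53 + 20\right)^{2} = \left(-33\right)^{2} = 1089$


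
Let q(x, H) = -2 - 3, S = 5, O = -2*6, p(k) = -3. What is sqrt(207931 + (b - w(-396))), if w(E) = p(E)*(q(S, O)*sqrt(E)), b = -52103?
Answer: sqrt(155828 - 90*I*sqrt(11)) ≈ 394.75 - 0.378*I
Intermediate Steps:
O = -12
q(x, H) = -5
w(E) = 15*sqrt(E) (w(E) = -(-15)*sqrt(E) = 15*sqrt(E))
sqrt(207931 + (b - w(-396))) = sqrt(207931 + (-52103 - 15*sqrt(-396))) = sqrt(207931 + (-52103 - 15*6*I*sqrt(11))) = sqrt(207931 + (-52103 - 90*I*sqrt(11))) = sqrt(155828 - 90*I*sqrt(11))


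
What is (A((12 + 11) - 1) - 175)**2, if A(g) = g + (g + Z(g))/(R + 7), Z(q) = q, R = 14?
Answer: 10042561/441 ≈ 22772.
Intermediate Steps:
A(g) = 23*g/21 (A(g) = g + (g + g)/(14 + 7) = g + (2*g)/21 = g + (2*g)*(1/21) = g + 2*g/21 = 23*g/21)
(A((12 + 11) - 1) - 175)**2 = (23*((12 + 11) - 1)/21 - 175)**2 = (23*(23 - 1)/21 - 175)**2 = ((23/21)*22 - 175)**2 = (506/21 - 175)**2 = (-3169/21)**2 = 10042561/441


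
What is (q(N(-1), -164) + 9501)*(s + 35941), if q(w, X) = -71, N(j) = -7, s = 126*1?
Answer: 340111810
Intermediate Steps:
s = 126
(q(N(-1), -164) + 9501)*(s + 35941) = (-71 + 9501)*(126 + 35941) = 9430*36067 = 340111810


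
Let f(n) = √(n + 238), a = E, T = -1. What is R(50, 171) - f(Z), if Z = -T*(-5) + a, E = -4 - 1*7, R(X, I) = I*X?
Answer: 8550 - √222 ≈ 8535.1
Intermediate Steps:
E = -11 (E = -4 - 7 = -11)
a = -11
Z = -16 (Z = -1*(-1)*(-5) - 11 = 1*(-5) - 11 = -5 - 11 = -16)
f(n) = √(238 + n)
R(50, 171) - f(Z) = 171*50 - √(238 - 16) = 8550 - √222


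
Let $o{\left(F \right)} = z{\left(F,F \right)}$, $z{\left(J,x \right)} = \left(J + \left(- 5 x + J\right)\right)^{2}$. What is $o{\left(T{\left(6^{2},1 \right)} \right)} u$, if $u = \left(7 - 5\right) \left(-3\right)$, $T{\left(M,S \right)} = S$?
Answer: $-54$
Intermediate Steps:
$z{\left(J,x \right)} = \left(- 5 x + 2 J\right)^{2}$ ($z{\left(J,x \right)} = \left(J + \left(J - 5 x\right)\right)^{2} = \left(- 5 x + 2 J\right)^{2}$)
$o{\left(F \right)} = 9 F^{2}$ ($o{\left(F \right)} = \left(- 5 F + 2 F\right)^{2} = \left(- 3 F\right)^{2} = 9 F^{2}$)
$u = -6$ ($u = 2 \left(-3\right) = -6$)
$o{\left(T{\left(6^{2},1 \right)} \right)} u = 9 \cdot 1^{2} \left(-6\right) = 9 \cdot 1 \left(-6\right) = 9 \left(-6\right) = -54$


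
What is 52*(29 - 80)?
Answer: -2652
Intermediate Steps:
52*(29 - 80) = 52*(-51) = -2652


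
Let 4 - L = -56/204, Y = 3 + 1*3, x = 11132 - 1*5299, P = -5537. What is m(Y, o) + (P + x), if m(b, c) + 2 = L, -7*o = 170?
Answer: 15212/51 ≈ 298.27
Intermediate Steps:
o = -170/7 (o = -⅐*170 = -170/7 ≈ -24.286)
x = 5833 (x = 11132 - 5299 = 5833)
Y = 6 (Y = 3 + 3 = 6)
L = 218/51 (L = 4 - (-56)/204 = 4 - 1*(-14/51) = 4 + 14/51 = 218/51 ≈ 4.2745)
m(b, c) = 116/51 (m(b, c) = -2 + 218/51 = 116/51)
m(Y, o) + (P + x) = 116/51 + (-5537 + 5833) = 116/51 + 296 = 15212/51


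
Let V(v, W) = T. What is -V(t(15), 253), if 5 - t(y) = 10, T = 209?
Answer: -209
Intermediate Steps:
t(y) = -5 (t(y) = 5 - 1*10 = 5 - 10 = -5)
V(v, W) = 209
-V(t(15), 253) = -1*209 = -209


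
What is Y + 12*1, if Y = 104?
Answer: 116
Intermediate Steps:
Y + 12*1 = 104 + 12*1 = 104 + 12 = 116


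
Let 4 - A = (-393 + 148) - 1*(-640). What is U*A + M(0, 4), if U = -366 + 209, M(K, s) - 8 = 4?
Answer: 61399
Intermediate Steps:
M(K, s) = 12 (M(K, s) = 8 + 4 = 12)
U = -157
A = -391 (A = 4 - ((-393 + 148) - 1*(-640)) = 4 - (-245 + 640) = 4 - 1*395 = 4 - 395 = -391)
U*A + M(0, 4) = -157*(-391) + 12 = 61387 + 12 = 61399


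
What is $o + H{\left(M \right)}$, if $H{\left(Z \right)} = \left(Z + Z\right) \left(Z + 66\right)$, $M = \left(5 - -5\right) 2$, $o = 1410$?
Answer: $4850$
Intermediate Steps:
$M = 20$ ($M = \left(5 + 5\right) 2 = 10 \cdot 2 = 20$)
$H{\left(Z \right)} = 2 Z \left(66 + Z\right)$
$o + H{\left(M \right)} = 1410 + 2 \cdot 20 \left(66 + 20\right) = 1410 + 2 \cdot 20 \cdot 86 = 1410 + 3440 = 4850$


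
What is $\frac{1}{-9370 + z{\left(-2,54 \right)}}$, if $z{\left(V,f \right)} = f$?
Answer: $- \frac{1}{9316} \approx -0.00010734$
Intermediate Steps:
$\frac{1}{-9370 + z{\left(-2,54 \right)}} = \frac{1}{-9370 + 54} = \frac{1}{-9316} = - \frac{1}{9316}$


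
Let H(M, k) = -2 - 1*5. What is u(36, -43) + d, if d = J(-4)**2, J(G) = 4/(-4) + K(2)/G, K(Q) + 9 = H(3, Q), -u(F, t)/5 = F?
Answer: -171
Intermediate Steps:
u(F, t) = -5*F
H(M, k) = -7 (H(M, k) = -2 - 5 = -7)
K(Q) = -16 (K(Q) = -9 - 7 = -16)
J(G) = -1 - 16/G (J(G) = 4/(-4) - 16/G = 4*(-1/4) - 16/G = -1 - 16/G)
d = 9 (d = ((-16 - 1*(-4))/(-4))**2 = (-(-16 + 4)/4)**2 = (-1/4*(-12))**2 = 3**2 = 9)
u(36, -43) + d = -5*36 + 9 = -180 + 9 = -171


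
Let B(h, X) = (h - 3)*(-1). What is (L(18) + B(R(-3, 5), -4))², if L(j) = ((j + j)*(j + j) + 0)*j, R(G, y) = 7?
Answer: 544008976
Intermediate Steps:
L(j) = 4*j³ (L(j) = ((2*j)*(2*j) + 0)*j = (4*j² + 0)*j = (4*j²)*j = 4*j³)
B(h, X) = 3 - h (B(h, X) = (-3 + h)*(-1) = 3 - h)
(L(18) + B(R(-3, 5), -4))² = (4*18³ + (3 - 1*7))² = (4*5832 + (3 - 7))² = (23328 - 4)² = 23324² = 544008976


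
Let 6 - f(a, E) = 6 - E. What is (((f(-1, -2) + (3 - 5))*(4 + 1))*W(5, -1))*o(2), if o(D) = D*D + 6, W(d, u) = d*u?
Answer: 1000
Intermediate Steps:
f(a, E) = E (f(a, E) = 6 - (6 - E) = 6 + (-6 + E) = E)
o(D) = 6 + D² (o(D) = D² + 6 = 6 + D²)
(((f(-1, -2) + (3 - 5))*(4 + 1))*W(5, -1))*o(2) = (((-2 + (3 - 5))*(4 + 1))*(5*(-1)))*(6 + 2²) = (((-2 - 2)*5)*(-5))*(6 + 4) = (-4*5*(-5))*10 = -20*(-5)*10 = 100*10 = 1000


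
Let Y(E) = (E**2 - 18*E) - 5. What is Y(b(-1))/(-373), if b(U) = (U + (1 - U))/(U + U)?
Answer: -17/1492 ≈ -0.011394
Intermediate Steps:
b(U) = 1/(2*U)
Y(E) = -5 + E**2 - 18*E
Y(b(-1))/(-373) = (-5 + ((1/2)/(-1))**2 - 9/(-1))/(-373) = (-5 + ((1/2)*(-1))**2 - 9*(-1))*(-1/373) = (-5 + (-1/2)**2 - 18*(-1/2))*(-1/373) = (-5 + 1/4 + 9)*(-1/373) = (17/4)*(-1/373) = -17/1492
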